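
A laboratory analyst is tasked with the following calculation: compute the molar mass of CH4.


M(CH4) = 1×12.01 + 4×1.008
= 12.01 + 4.03
= 16.04 g/mol

16.04 g/mol


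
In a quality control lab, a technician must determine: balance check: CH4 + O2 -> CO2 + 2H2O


Equation: CH4 + O2 -> CO2 + 2H2O
Check atoms: C: 1=1, H: 4=4, O: 2≠4
Not balanced

No, not balanced


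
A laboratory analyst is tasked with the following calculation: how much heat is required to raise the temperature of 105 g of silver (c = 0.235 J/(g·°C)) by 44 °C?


q = mcΔT = 105 × 0.235 × 44
= 1085.70 J

1085.70 J


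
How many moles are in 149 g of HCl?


M(HCl) = 36.46 g/mol
n = mass/M = 149/36.46 = 4.0867 mol

4.0867 mol


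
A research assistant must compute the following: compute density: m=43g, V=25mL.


ρ = mass/volume
= 43/25
= 1.72 g/mL

1.72 g/mL


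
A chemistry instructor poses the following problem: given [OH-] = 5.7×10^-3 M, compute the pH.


pOH = -log10([OH-]) = -log10(5.7×10^-3)
= 3 - log10(5.7) = 2.24
pH = 14 - pOH = 14 - 2.24 = 11.76

11.76


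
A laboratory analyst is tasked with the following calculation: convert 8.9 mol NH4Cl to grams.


M(NH4Cl) = 53.49 g/mol
mass = n × M = 8.9 × 53.49 = 476.06 g

476.06 g


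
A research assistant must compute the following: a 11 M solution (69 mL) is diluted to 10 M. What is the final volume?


C1V1 = C2V2
11 × 69 = 10 × V2
V2 = 759/10 = 75.9 mL

75.9 mL


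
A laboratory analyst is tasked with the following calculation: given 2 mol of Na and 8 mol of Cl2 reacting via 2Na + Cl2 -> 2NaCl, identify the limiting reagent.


Mole ratio available / coefficient:
  Na: 2/2 = 1.000
  Cl2: 8/1 = 8.000
Smaller ratio is limiting.

Na


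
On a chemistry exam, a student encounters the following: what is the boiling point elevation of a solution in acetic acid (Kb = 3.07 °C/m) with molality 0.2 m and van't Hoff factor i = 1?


ΔTb = Kb × m × i
= 3.07 × 0.2 × 1
= 0.614 °C

0.614 °C


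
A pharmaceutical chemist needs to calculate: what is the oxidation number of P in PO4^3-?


x + 4(-2) = -3, so x = +5
Oxidation number: +5

+5


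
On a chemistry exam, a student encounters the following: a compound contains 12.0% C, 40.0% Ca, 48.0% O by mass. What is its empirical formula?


Assume 100 g sample. Moles of each element:
  C: 12.0/12.01 = 0.999 mol
  Ca: 40.0/40.08 = 0.998 mol
  O: 48.0/16.0 = 3.0 mol
Divide by smallest (0.998):
  C: 0.999/0.998 = 1.0
  Ca: 0.998/0.998 = 1.0
  O: 3.0/0.998 = 3.01
Empirical formula: CaCO3

CaCO3


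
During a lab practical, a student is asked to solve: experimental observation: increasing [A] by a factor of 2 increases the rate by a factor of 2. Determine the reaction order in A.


rate ∝ [A]^n
2^n = 2 → n = 1
Order in A: 1

1


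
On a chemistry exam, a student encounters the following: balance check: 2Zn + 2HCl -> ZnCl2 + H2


Equation: 2Zn + 2HCl -> ZnCl2 + H2
Check atoms: Cl: 2=2, H: 2=2, Zn: 2≠1
Not balanced

No, not balanced


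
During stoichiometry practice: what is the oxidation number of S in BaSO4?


(+2) + x + 4(-2) = 0, so x = +6
Oxidation number: +6

+6


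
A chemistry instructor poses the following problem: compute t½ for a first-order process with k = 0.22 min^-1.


t½ = ln2/k = 0.693147/(0.22 min^-1)
= 3.151 min

3.151 min


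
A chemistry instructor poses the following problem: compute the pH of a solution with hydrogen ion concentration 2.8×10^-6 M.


pH = -log10([H+]) = -log10(2.8×10^-6)
= 6 - log10(2.8)
= 6 - 0.45
= 5.55

5.55


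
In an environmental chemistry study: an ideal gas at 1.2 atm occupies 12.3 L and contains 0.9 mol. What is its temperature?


PV = nRT  (R = 0.08206 L·atm/(mol·K))
T = PV/(nR) = 1.2×12.3/(0.9×0.08206)
= 14.76/0.073854
= 199.85 K

199.85 K


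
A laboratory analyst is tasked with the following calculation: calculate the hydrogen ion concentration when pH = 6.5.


[H+] = 10^(-pH) = 10^(-6.5)
= 3.16×10^-7 M

3.16×10^-7 M


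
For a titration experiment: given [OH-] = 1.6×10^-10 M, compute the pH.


pOH = -log10([OH-]) = -log10(1.6×10^-10)
= 10 - log10(1.6) = 9.8
pH = 14 - pOH = 14 - 9.8 = 4.2

4.2


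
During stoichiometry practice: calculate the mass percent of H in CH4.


M(CH4) = 1×12.01 + 4×1.008 = 16.042 g/mol
Mass of H = 4 × 1.008 = 4.032 g/mol
% H = 4.032/16.042 × 100 = 25.13%

25.13%


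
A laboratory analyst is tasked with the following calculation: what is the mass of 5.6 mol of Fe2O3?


M(Fe2O3) = 159.7 g/mol
mass = n × M = 5.6 × 159.7 = 894.32 g

894.32 g


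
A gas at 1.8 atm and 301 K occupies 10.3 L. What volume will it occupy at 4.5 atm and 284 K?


P1V1/T1 = P2V2/T2
V2 = P1V1T2/(T1P2)
= 1.8×10.3×284/(301×4.5)
= 3.887 L

3.887 L


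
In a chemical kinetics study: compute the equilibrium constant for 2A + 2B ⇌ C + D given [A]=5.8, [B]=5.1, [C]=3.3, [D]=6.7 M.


Kc = [C][D]/([A]^2[B]^2)
= (3.3^1 × 6.7^1)/(5.8^2 × 5.1^2)
= 22.11/874.9764
= 0.02527

0.02527


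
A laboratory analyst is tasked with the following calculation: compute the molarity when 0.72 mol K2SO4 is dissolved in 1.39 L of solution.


M = n/V = 0.72/1.39 = 0.518 mol/L

0.518 M


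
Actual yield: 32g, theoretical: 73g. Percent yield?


% yield = actual/theoretical × 100
= 32/73 × 100
= 43.84%

43.84%


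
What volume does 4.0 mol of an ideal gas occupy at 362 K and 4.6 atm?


PV = nRT  (R = 0.08206 L·atm/(mol·K))
V = nRT/P = 4.0×0.08206×362/4.6
= 25.831 L

25.831 L


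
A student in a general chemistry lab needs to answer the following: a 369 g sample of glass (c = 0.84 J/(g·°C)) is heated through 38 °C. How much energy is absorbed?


q = mcΔT = 369 × 0.84 × 38
= 11778.48 J

11778.48 J


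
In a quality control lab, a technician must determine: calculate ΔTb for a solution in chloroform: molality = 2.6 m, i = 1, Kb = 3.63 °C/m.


ΔTb = Kb × m × i
= 3.63 × 2.6 × 1
= 9.438 °C

9.438 °C


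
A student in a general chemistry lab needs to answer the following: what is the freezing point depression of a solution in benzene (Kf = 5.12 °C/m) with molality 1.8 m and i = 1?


ΔTf = Kf × m × i
= 5.12 × 1.8 × 1
= 9.216 °C

9.216 °C


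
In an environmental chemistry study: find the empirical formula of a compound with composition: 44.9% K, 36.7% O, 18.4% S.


Assume 100 g sample. Moles of each element:
  K: 44.9/39.1 = 1.148 mol
  O: 36.7/16.0 = 2.294 mol
  S: 18.4/32.07 = 0.574 mol
Divide by smallest (0.574):
  K: 1.148/0.574 = 2.0
  O: 2.294/0.574 = 4.0
  S: 0.574/0.574 = 1.0
Empirical formula: K2SO4

K2SO4


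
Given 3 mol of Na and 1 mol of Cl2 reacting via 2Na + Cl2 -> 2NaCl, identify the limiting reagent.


Mole ratio available / coefficient:
  Na: 3/2 = 1.500
  Cl2: 1/1 = 1.000
Smaller ratio is limiting.

Cl2


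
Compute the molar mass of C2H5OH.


M(C2H5OH) = 2×12.01 + 6×1.008 + 1×16.0
= 24.02 + 6.05 + 16.0
= 46.07 g/mol

46.07 g/mol


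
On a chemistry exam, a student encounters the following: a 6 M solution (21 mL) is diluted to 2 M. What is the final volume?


C1V1 = C2V2
6 × 21 = 2 × V2
V2 = 126/2 = 63.0 mL

63.0 mL


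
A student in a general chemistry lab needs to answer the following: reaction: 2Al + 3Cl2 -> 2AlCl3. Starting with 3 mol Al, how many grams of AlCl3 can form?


Mole ratio AlCl3:Al = 2:2
n(AlCl3) = 3 × 2/2 = 3.000 mol
mass = 3.000 × 133.33 = 399.99 g

399.99 g


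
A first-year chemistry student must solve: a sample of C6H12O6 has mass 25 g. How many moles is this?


M(C6H12O6) = 180.16 g/mol
n = mass/M = 25/180.16 = 0.1388 mol

0.1388 mol


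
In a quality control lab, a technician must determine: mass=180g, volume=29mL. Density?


ρ = mass/volume
= 180/29
= 6.207 g/mL

6.207 g/mL


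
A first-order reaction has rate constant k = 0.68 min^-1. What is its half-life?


t½ = ln2/k = 0.693147/(0.68 min^-1)
= 1.019 min

1.019 min


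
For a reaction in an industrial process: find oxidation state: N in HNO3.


(+1) + x + 3(-2) = 0, so x = +5
Oxidation number: +5

+5


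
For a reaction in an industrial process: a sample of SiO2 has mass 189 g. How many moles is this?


M(SiO2) = 60.09 g/mol
n = mass/M = 189/60.09 = 3.1453 mol

3.1453 mol


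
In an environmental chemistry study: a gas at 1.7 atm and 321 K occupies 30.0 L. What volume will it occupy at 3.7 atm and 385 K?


P1V1/T1 = P2V2/T2
V2 = P1V1T2/(T1P2)
= 1.7×30.0×385/(321×3.7)
= 16.532 L

16.532 L


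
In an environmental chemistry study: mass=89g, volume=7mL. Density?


ρ = mass/volume
= 89/7
= 12.714 g/mL

12.714 g/mL


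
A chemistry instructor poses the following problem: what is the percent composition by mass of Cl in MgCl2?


M(MgCl2) = 1×24.31 + 2×35.45 = 95.21 g/mol
Mass of Cl = 2 × 35.45 = 70.90 g/mol
% Cl = 70.90/95.21 × 100 = 74.47%

74.47%


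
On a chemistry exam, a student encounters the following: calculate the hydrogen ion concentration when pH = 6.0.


[H+] = 10^(-pH) = 10^(-6.0)
= 1.0×10^-6 M

1.0×10^-6 M


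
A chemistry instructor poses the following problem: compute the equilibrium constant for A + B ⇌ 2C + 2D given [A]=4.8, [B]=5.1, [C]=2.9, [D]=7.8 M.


Kc = [C]^2[D]^2/([A][B])
= (2.9^2 × 7.8^2)/(4.8^1 × 5.1^1)
= 511.6644/24.48
= 20.90

20.90


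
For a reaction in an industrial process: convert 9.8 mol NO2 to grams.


M(NO2) = 46.01 g/mol
mass = n × M = 9.8 × 46.01 = 450.90 g

450.90 g


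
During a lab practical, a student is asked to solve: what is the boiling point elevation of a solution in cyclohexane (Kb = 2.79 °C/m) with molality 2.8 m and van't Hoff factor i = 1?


ΔTb = Kb × m × i
= 2.79 × 2.8 × 1
= 7.812 °C

7.812 °C


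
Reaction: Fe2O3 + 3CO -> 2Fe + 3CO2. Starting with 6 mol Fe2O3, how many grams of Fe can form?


Mole ratio Fe:Fe2O3 = 2:1
n(Fe) = 6 × 2/1 = 12.000 mol
mass = 12.000 × 55.85 = 670.2 g

670.2 g


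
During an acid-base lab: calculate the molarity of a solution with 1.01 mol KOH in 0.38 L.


M = n/V = 1.01/0.38 = 2.658 mol/L

2.658 M


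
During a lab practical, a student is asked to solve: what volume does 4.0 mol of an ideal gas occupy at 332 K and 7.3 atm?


PV = nRT  (R = 0.08206 L·atm/(mol·K))
V = nRT/P = 4.0×0.08206×332/7.3
= 14.928 L

14.928 L


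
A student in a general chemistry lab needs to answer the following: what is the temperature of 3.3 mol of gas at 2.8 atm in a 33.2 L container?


PV = nRT  (R = 0.08206 L·atm/(mol·K))
T = PV/(nR) = 2.8×33.2/(3.3×0.08206)
= 92.96/0.270798
= 343.28 K

343.28 K


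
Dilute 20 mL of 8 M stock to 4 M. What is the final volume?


C1V1 = C2V2
8 × 20 = 4 × V2
V2 = 160/4 = 40.0 mL

40.0 mL


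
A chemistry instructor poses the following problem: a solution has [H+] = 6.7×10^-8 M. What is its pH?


pH = -log10([H+]) = -log10(6.7×10^-8)
= 8 - log10(6.7)
= 8 - 0.83
= 7.17

7.17


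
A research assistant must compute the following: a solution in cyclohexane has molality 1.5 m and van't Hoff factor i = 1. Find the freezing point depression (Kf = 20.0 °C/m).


ΔTf = Kf × m × i
= 20.0 × 1.5 × 1
= 30.0 °C

30.0 °C


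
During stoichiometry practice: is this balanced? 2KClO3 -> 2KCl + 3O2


Equation: 2KClO3 -> 2KCl + 3O2
Check atoms: Cl: 2=2, K: 2=2, O: 6=6
Balanced

Yes, balanced


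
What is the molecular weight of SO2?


M(SO2) = 1×32.07 + 2×16.0
= 32.07 + 32.0
= 64.07 g/mol

64.07 g/mol


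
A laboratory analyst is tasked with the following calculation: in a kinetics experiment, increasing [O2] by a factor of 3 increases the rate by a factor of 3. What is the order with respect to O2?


rate ∝ [O2]^n
3^n = 3 → n = 1
Order in O2: 1

1


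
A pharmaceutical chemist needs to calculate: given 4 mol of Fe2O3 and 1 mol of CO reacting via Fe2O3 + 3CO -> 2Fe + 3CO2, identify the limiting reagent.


Mole ratio available / coefficient:
  Fe2O3: 4/1 = 4.000
  CO: 1/3 = 0.333
Smaller ratio is limiting.

CO


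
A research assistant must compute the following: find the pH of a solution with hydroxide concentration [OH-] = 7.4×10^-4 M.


pOH = -log10([OH-]) = -log10(7.4×10^-4)
= 4 - log10(7.4) = 3.13
pH = 14 - pOH = 14 - 3.13 = 10.87

10.87


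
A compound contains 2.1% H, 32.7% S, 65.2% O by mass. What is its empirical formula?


Assume 100 g sample. Moles of each element:
  H: 2.1/1.008 = 2.083 mol
  S: 32.7/32.07 = 1.02 mol
  O: 65.2/16.0 = 4.075 mol
Divide by smallest (1.02):
  H: 2.083/1.02 = 2.04
  S: 1.02/1.02 = 1.0
  O: 4.075/1.02 = 4.0
Empirical formula: H2SO4

H2SO4


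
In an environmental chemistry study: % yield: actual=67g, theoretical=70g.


% yield = actual/theoretical × 100
= 67/70 × 100
= 95.71%

95.71%


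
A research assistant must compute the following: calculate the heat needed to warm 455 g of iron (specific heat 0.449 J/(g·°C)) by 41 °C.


q = mcΔT = 455 × 0.449 × 41
= 8376.10 J

8376.10 J


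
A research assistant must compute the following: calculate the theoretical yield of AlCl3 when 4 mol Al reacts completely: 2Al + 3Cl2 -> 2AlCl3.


Mole ratio AlCl3:Al = 2:2
n(AlCl3) = 4 × 2/2 = 4.000 mol
mass = 4.000 × 133.33 = 533.32 g

533.32 g


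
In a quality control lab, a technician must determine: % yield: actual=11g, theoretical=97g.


% yield = actual/theoretical × 100
= 11/97 × 100
= 11.34%

11.34%


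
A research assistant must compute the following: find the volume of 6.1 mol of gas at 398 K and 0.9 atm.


PV = nRT  (R = 0.08206 L·atm/(mol·K))
V = nRT/P = 6.1×0.08206×398/0.9
= 221.361 L

221.361 L


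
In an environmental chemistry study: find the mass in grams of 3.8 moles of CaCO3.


M(CaCO3) = 100.09 g/mol
mass = n × M = 3.8 × 100.09 = 380.34 g

380.34 g


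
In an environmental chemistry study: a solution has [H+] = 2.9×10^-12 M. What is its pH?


pH = -log10([H+]) = -log10(2.9×10^-12)
= 12 - log10(2.9)
= 12 - 0.46
= 11.54

11.54


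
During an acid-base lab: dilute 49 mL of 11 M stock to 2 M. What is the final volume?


C1V1 = C2V2
11 × 49 = 2 × V2
V2 = 539/2 = 269.5 mL

269.5 mL


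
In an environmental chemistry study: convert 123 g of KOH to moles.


M(KOH) = 56.11 g/mol
n = mass/M = 123/56.11 = 2.1921 mol

2.1921 mol


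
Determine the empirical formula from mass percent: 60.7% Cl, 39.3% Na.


Assume 100 g sample. Moles of each element:
  Cl: 60.7/35.45 = 1.712 mol
  Na: 39.3/22.99 = 1.709 mol
Divide by smallest (1.709):
  Cl: 1.712/1.709 = 1.0
  Na: 1.709/1.709 = 1.0
Empirical formula: NaCl

NaCl


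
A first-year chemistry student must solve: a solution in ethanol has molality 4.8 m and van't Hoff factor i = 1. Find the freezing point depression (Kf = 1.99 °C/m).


ΔTf = Kf × m × i
= 1.99 × 4.8 × 1
= 9.552 °C

9.552 °C


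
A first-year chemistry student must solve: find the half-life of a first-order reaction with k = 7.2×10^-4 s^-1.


t½ = ln2/k = 0.693147/(7.2×10^-4 s^-1)
= 962.7 s

962.7 s


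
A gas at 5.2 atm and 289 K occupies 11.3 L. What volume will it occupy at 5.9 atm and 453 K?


P1V1/T1 = P2V2/T2
V2 = P1V1T2/(T1P2)
= 5.2×11.3×453/(289×5.9)
= 15.611 L

15.611 L


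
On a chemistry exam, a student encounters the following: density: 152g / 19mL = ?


ρ = mass/volume
= 152/19
= 8.0 g/mL

8.0 g/mL


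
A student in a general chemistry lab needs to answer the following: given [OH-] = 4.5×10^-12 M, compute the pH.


pOH = -log10([OH-]) = -log10(4.5×10^-12)
= 12 - log10(4.5) = 11.35
pH = 14 - pOH = 14 - 11.35 = 2.65

2.65


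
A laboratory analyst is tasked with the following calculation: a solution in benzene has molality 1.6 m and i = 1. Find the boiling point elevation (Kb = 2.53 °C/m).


ΔTb = Kb × m × i
= 2.53 × 1.6 × 1
= 4.048 °C

4.048 °C


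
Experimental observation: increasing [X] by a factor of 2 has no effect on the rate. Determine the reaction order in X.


rate ∝ [X]^n
rate ∝ [X]^0
Order in X: 0

0


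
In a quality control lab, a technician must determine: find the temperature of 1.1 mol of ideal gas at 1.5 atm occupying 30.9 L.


PV = nRT  (R = 0.08206 L·atm/(mol·K))
T = PV/(nR) = 1.5×30.9/(1.1×0.08206)
= 46.35/0.090266
= 513.48 K

513.48 K


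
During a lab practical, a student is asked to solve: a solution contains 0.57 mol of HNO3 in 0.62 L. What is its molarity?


M = n/V = 0.57/0.62 = 0.919 mol/L

0.919 M


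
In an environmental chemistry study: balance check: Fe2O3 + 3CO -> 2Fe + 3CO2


Equation: Fe2O3 + 3CO -> 2Fe + 3CO2
Check atoms: C: 3=3, Fe: 2=2, O: 6=6
Balanced

Yes, balanced


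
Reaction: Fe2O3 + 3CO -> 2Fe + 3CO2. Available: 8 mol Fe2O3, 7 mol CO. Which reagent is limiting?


Mole ratio available / coefficient:
  Fe2O3: 8/1 = 8.000
  CO: 7/3 = 2.333
Smaller ratio is limiting.

CO


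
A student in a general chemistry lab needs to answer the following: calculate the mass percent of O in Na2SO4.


M(Na2SO4) = 2×22.99 + 1×32.07 + 4×16.0 = 142.05 g/mol
Mass of O = 4 × 16.0 = 64.00 g/mol
% O = 64.00/142.05 × 100 = 45.05%

45.05%


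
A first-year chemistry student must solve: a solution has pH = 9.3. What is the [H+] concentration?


[H+] = 10^(-pH) = 10^(-9.3)
= 5.01×10^-10 M

5.01×10^-10 M


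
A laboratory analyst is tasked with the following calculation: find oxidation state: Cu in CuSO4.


Sulfate is -2, so Cu = +2
Oxidation number: +2

+2


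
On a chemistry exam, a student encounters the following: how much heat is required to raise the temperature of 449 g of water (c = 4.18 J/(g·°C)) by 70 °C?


q = mcΔT = 449 × 4.18 × 70
= 131377.40 J

131377.40 J


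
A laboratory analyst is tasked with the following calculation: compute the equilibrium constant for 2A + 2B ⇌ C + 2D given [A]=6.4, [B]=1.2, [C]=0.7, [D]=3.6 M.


Kc = [C][D]^2/([A]^2[B]^2)
= (0.7^1 × 3.6^2)/(6.4^2 × 1.2^2)
= 9.072/58.9824
= 0.1538

0.1538


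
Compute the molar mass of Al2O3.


M(Al2O3) = 2×26.98 + 3×16.0
= 53.96 + 48.0
= 101.96 g/mol

101.96 g/mol


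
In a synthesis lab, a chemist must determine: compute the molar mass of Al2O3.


M(Al2O3) = 2×26.98 + 3×16.0
= 53.96 + 48.0
= 101.96 g/mol

101.96 g/mol


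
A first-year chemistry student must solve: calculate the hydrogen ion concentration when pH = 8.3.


[H+] = 10^(-pH) = 10^(-8.3)
= 5.01×10^-9 M

5.01×10^-9 M


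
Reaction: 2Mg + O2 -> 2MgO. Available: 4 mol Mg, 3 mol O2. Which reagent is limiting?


Mole ratio available / coefficient:
  Mg: 4/2 = 2.000
  O2: 3/1 = 3.000
Smaller ratio is limiting.

Mg


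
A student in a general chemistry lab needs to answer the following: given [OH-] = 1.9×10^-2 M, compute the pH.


pOH = -log10([OH-]) = -log10(1.9×10^-2)
= 2 - log10(1.9) = 1.72
pH = 14 - pOH = 14 - 1.72 = 12.28

12.28


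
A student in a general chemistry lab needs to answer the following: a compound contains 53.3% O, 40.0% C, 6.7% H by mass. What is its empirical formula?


Assume 100 g sample. Moles of each element:
  O: 53.3/16.0 = 3.331 mol
  C: 40.0/12.01 = 3.331 mol
  H: 6.7/1.008 = 6.647 mol
Divide by smallest (3.331):
  O: 3.331/3.331 = 1.0
  C: 3.331/3.331 = 1.0
  H: 6.647/3.331 = 2.0
Empirical formula: CH2O

CH2O


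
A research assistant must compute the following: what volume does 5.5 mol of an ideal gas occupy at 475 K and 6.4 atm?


PV = nRT  (R = 0.08206 L·atm/(mol·K))
V = nRT/P = 5.5×0.08206×475/6.4
= 33.497 L

33.497 L


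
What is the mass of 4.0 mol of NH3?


M(NH3) = 17.03 g/mol
mass = n × M = 4.0 × 17.03 = 68.12 g

68.12 g


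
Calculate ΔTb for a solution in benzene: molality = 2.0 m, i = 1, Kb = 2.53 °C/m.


ΔTb = Kb × m × i
= 2.53 × 2.0 × 1
= 5.06 °C

5.06 °C


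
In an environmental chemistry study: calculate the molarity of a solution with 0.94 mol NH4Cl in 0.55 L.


M = n/V = 0.94/0.55 = 1.709 mol/L

1.709 M


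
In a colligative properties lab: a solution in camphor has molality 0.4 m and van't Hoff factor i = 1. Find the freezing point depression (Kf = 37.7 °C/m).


ΔTf = Kf × m × i
= 37.7 × 0.4 × 1
= 15.08 °C

15.08 °C


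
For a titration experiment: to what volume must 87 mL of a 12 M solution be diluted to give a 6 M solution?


C1V1 = C2V2
12 × 87 = 6 × V2
V2 = 1044/6 = 174.0 mL

174.0 mL


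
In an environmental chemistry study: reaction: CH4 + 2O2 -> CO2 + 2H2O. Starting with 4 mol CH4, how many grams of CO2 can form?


Mole ratio CO2:CH4 = 1:1
n(CO2) = 4 × 1/1 = 4.000 mol
mass = 4.000 × 44.01 = 176.04 g

176.04 g


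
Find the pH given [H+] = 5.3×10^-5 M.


pH = -log10([H+]) = -log10(5.3×10^-5)
= 5 - log10(5.3)
= 5 - 0.72
= 4.28

4.28


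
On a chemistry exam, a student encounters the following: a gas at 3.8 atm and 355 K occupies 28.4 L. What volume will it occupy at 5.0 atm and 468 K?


P1V1/T1 = P2V2/T2
V2 = P1V1T2/(T1P2)
= 3.8×28.4×468/(355×5.0)
= 28.454 L

28.454 L


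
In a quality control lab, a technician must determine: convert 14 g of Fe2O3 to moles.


M(Fe2O3) = 159.7 g/mol
n = mass/M = 14/159.7 = 0.0877 mol

0.0877 mol


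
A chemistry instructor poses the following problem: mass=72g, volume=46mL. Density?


ρ = mass/volume
= 72/46
= 1.565 g/mL

1.565 g/mL


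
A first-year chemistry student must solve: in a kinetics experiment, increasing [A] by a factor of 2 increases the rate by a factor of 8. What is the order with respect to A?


rate ∝ [A]^n
2^n = 8 → n = 3
Order in A: 3

3


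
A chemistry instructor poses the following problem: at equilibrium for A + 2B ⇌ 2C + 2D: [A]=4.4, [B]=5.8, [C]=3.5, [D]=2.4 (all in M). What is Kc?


Kc = [C]^2[D]^2/([A][B]^2)
= (3.5^2 × 2.4^2)/(4.4^1 × 5.8^2)
= 70.56/148.016
= 0.4767

0.4767


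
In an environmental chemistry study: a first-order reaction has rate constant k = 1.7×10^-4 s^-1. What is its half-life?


t½ = ln2/k = 0.693147/(1.7×10^-4 s^-1)
= 4077 s

4077 s


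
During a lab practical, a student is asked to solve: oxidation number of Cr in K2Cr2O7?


2(+1) + 2x + 7(-2) = 0, so x = +6
Oxidation number: +6

+6


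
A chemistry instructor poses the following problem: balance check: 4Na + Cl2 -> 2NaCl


Equation: 4Na + Cl2 -> 2NaCl
Check atoms: Cl: 2=2, Na: 4≠2
Not balanced

No, not balanced


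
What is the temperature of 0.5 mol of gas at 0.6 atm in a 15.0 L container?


PV = nRT  (R = 0.08206 L·atm/(mol·K))
T = PV/(nR) = 0.6×15.0/(0.5×0.08206)
= 9.00/0.041030
= 219.35 K

219.35 K


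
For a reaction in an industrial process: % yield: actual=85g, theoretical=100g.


% yield = actual/theoretical × 100
= 85/100 × 100
= 85.0%

85.0%


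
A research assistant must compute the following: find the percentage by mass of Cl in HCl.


M(HCl) = 1×1.008 + 1×35.45 = 36.458 g/mol
Mass of Cl = 1 × 35.45 = 35.45 g/mol
% Cl = 35.45/36.458 × 100 = 97.24%

97.24%


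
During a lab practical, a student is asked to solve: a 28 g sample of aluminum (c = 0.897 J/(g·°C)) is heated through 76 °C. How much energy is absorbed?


q = mcΔT = 28 × 0.897 × 76
= 1908.82 J

1908.82 J


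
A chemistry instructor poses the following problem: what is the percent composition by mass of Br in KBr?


M(KBr) = 1×39.1 + 1×79.9 = 119.00 g/mol
Mass of Br = 1 × 79.9 = 79.90 g/mol
% Br = 79.90/119.00 × 100 = 67.14%

67.14%


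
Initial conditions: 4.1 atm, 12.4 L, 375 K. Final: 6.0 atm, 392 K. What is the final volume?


P1V1/T1 = P2V2/T2
V2 = P1V1T2/(T1P2)
= 4.1×12.4×392/(375×6.0)
= 8.857 L

8.857 L


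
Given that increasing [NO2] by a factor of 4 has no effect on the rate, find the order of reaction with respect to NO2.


rate ∝ [NO2]^n
rate ∝ [NO2]^0
Order in NO2: 0

0


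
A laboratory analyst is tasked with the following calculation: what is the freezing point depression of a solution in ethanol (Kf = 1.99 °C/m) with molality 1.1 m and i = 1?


ΔTf = Kf × m × i
= 1.99 × 1.1 × 1
= 2.189 °C

2.189 °C


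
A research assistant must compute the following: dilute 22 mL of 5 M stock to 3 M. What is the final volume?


C1V1 = C2V2
5 × 22 = 3 × V2
V2 = 110/3 = 36.67 mL

36.67 mL


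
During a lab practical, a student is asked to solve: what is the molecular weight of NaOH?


M(NaOH) = 1×22.99 + 1×16.0 + 1×1.008
= 22.99 + 16.0 + 1.01
= 40.0 g/mol

40.0 g/mol


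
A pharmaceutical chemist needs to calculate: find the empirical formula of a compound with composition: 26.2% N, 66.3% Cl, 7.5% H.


Assume 100 g sample. Moles of each element:
  N: 26.2/14.01 = 1.87 mol
  Cl: 66.3/35.45 = 1.87 mol
  H: 7.5/1.008 = 7.44 mol
Divide by smallest (1.87):
  N: 1.87/1.87 = 1.0
  Cl: 1.87/1.87 = 1.0
  H: 7.44/1.87 = 3.98
Empirical formula: NH4Cl

NH4Cl


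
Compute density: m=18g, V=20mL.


ρ = mass/volume
= 18/20
= 0.9 g/mL

0.9 g/mL


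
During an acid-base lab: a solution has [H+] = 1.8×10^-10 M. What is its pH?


pH = -log10([H+]) = -log10(1.8×10^-10)
= 10 - log10(1.8)
= 10 - 0.26
= 9.74

9.74


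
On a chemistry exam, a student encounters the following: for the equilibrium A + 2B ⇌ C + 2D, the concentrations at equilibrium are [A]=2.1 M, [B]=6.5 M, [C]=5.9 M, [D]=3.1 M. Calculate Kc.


Kc = [C][D]^2/([A][B]^2)
= (5.9^1 × 3.1^2)/(2.1^1 × 6.5^2)
= 56.699/88.725
= 0.6390

0.6390


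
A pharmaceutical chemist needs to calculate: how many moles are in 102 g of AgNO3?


M(AgNO3) = 169.88 g/mol
n = mass/M = 102/169.88 = 0.6004 mol

0.6004 mol


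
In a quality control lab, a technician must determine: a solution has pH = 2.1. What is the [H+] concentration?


[H+] = 10^(-pH) = 10^(-2.1)
= 7.94×10^-3 M

7.94×10^-3 M


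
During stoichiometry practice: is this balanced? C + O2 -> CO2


Equation: C + O2 -> CO2
Check atoms: C: 1=1, O: 2=2
Balanced

Yes, balanced


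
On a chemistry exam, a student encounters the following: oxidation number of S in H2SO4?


2(+1) + x + 4(-2) = 0, so x = +6
Oxidation number: +6

+6


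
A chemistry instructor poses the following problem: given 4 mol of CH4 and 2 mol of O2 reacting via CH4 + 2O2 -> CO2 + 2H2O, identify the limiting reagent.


Mole ratio available / coefficient:
  CH4: 4/1 = 4.000
  O2: 2/2 = 1.000
Smaller ratio is limiting.

O2


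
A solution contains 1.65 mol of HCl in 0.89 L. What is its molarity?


M = n/V = 1.65/0.89 = 1.854 mol/L

1.854 M


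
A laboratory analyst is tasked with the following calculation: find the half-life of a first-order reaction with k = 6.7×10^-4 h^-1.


t½ = ln2/k = 0.693147/(6.7×10^-4 h^-1)
= 1035 h

1035 h


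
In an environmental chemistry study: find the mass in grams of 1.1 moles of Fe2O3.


M(Fe2O3) = 159.7 g/mol
mass = n × M = 1.1 × 159.7 = 175.67 g

175.67 g


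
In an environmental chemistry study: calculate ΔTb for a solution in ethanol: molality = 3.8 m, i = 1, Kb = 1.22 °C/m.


ΔTb = Kb × m × i
= 1.22 × 3.8 × 1
= 4.636 °C

4.636 °C


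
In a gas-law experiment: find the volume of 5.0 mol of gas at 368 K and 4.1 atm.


PV = nRT  (R = 0.08206 L·atm/(mol·K))
V = nRT/P = 5.0×0.08206×368/4.1
= 36.827 L

36.827 L


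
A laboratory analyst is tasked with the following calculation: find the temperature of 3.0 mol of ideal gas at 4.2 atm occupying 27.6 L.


PV = nRT  (R = 0.08206 L·atm/(mol·K))
T = PV/(nR) = 4.2×27.6/(3.0×0.08206)
= 115.92/0.246180
= 470.87 K

470.87 K


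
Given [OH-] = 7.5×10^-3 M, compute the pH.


pOH = -log10([OH-]) = -log10(7.5×10^-3)
= 3 - log10(7.5) = 2.12
pH = 14 - pOH = 14 - 2.12 = 11.88

11.88


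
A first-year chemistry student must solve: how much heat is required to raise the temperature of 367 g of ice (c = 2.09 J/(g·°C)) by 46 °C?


q = mcΔT = 367 × 2.09 × 46
= 35283.38 J

35283.38 J


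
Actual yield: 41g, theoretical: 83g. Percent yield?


% yield = actual/theoretical × 100
= 41/83 × 100
= 49.4%

49.4%


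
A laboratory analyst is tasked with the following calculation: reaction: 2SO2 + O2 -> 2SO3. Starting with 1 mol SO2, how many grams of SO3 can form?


Mole ratio SO3:SO2 = 2:2
n(SO3) = 1 × 2/2 = 1.000 mol
mass = 1.000 × 80.07 = 80.07 g

80.07 g


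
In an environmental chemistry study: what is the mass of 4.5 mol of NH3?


M(NH3) = 17.03 g/mol
mass = n × M = 4.5 × 17.03 = 76.64 g

76.64 g


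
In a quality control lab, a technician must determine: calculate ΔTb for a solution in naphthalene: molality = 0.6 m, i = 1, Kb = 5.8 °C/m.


ΔTb = Kb × m × i
= 5.8 × 0.6 × 1
= 3.48 °C

3.48 °C


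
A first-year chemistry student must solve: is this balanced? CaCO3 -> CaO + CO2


Equation: CaCO3 -> CaO + CO2
Check atoms: C: 1=1, Ca: 1=1, O: 3=3
Balanced

Yes, balanced


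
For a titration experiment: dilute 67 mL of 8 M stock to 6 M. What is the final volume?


C1V1 = C2V2
8 × 67 = 6 × V2
V2 = 536/6 = 89.33 mL

89.33 mL


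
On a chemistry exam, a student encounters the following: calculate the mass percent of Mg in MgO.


M(MgO) = 1×24.31 + 1×16.0 = 40.31 g/mol
Mass of Mg = 1 × 24.31 = 24.31 g/mol
% Mg = 24.31/40.31 × 100 = 60.31%

60.31%


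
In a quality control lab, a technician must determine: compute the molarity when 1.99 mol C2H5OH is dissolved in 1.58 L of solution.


M = n/V = 1.99/1.58 = 1.259 mol/L

1.259 M


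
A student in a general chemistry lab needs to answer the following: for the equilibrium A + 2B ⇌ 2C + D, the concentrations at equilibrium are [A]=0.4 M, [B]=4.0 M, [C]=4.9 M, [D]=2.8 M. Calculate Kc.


Kc = [C]^2[D]/([A][B]^2)
= (4.9^2 × 2.8^1)/(0.4^1 × 4.0^2)
= 67.228/6.4
= 10.50

10.50


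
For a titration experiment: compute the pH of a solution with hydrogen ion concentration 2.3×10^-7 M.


pH = -log10([H+]) = -log10(2.3×10^-7)
= 7 - log10(2.3)
= 7 - 0.36
= 6.64

6.64


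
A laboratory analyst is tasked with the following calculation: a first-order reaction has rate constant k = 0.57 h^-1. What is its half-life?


t½ = ln2/k = 0.693147/(0.57 h^-1)
= 1.216 h

1.216 h


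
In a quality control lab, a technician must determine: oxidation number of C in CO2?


x + 2(-2) = 0, so x = +4
Oxidation number: +4

+4


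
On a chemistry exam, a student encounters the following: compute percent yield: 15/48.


% yield = actual/theoretical × 100
= 15/48 × 100
= 31.25%

31.25%


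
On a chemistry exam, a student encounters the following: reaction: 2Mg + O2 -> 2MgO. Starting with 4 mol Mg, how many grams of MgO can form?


Mole ratio MgO:Mg = 2:2
n(MgO) = 4 × 2/2 = 4.000 mol
mass = 4.000 × 40.31 = 161.24 g

161.24 g


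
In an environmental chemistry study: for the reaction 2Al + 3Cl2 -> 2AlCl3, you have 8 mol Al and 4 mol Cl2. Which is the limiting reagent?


Mole ratio available / coefficient:
  Al: 8/2 = 4.000
  Cl2: 4/3 = 1.333
Smaller ratio is limiting.

Cl2


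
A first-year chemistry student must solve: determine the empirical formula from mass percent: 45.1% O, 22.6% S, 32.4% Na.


Assume 100 g sample. Moles of each element:
  O: 45.1/16.0 = 2.819 mol
  S: 22.6/32.07 = 0.705 mol
  Na: 32.4/22.99 = 1.409 mol
Divide by smallest (0.705):
  O: 2.819/0.705 = 4.0
  S: 0.705/0.705 = 1.0
  Na: 1.409/0.705 = 2.0
Empirical formula: Na2SO4

Na2SO4


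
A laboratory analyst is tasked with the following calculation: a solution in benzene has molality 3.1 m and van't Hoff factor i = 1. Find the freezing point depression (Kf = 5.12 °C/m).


ΔTf = Kf × m × i
= 5.12 × 3.1 × 1
= 15.872 °C

15.872 °C


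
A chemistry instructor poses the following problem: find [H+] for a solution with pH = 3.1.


[H+] = 10^(-pH) = 10^(-3.1)
= 7.94×10^-4 M

7.94×10^-4 M


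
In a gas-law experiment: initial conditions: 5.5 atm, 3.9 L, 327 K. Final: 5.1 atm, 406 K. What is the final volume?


P1V1/T1 = P2V2/T2
V2 = P1V1T2/(T1P2)
= 5.5×3.9×406/(327×5.1)
= 5.222 L

5.222 L


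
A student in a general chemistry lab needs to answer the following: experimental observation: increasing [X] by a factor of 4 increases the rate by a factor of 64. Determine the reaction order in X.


rate ∝ [X]^n
4^n = 64 → n = 3
Order in X: 3

3


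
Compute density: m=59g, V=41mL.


ρ = mass/volume
= 59/41
= 1.439 g/mL

1.439 g/mL


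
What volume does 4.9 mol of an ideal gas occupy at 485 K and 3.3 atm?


PV = nRT  (R = 0.08206 L·atm/(mol·K))
V = nRT/P = 4.9×0.08206×485/3.3
= 59.096 L

59.096 L


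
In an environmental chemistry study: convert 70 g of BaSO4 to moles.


M(BaSO4) = 233.4 g/mol
n = mass/M = 70/233.4 = 0.2999 mol

0.2999 mol


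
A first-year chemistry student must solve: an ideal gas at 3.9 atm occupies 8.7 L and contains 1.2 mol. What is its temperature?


PV = nRT  (R = 0.08206 L·atm/(mol·K))
T = PV/(nR) = 3.9×8.7/(1.2×0.08206)
= 33.93/0.098472
= 344.56 K

344.56 K


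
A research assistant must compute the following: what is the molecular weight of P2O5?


M(P2O5) = 2×30.97 + 5×16.0
= 61.94 + 80.0
= 141.94 g/mol

141.94 g/mol


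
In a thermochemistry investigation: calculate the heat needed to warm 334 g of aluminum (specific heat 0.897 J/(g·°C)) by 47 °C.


q = mcΔT = 334 × 0.897 × 47
= 14081.11 J

14081.11 J


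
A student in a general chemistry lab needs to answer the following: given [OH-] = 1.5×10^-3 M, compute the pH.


pOH = -log10([OH-]) = -log10(1.5×10^-3)
= 3 - log10(1.5) = 2.82
pH = 14 - pOH = 14 - 2.82 = 11.18

11.18


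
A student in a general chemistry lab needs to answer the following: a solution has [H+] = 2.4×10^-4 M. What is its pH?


pH = -log10([H+]) = -log10(2.4×10^-4)
= 4 - log10(2.4)
= 4 - 0.38
= 3.62

3.62


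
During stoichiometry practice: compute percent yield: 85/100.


% yield = actual/theoretical × 100
= 85/100 × 100
= 85.0%

85.0%


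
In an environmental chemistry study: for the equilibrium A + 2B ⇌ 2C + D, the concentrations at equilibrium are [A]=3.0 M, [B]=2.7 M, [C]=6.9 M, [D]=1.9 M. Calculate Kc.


Kc = [C]^2[D]/([A][B]^2)
= (6.9^2 × 1.9^1)/(3.0^1 × 2.7^2)
= 90.459/21.87
= 4.136

4.136


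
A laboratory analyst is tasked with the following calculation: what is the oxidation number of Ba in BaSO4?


Group 2 metal: +2
Oxidation number: +2

+2


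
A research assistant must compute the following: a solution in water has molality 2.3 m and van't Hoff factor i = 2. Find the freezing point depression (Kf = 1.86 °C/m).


ΔTf = Kf × m × i
= 1.86 × 2.3 × 2
= 8.556 °C

8.556 °C


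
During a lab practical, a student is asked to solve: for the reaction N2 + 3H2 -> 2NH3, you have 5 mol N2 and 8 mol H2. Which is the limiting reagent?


Mole ratio available / coefficient:
  N2: 5/1 = 5.000
  H2: 8/3 = 2.667
Smaller ratio is limiting.

H2


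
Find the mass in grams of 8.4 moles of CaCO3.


M(CaCO3) = 100.09 g/mol
mass = n × M = 8.4 × 100.09 = 840.76 g

840.76 g


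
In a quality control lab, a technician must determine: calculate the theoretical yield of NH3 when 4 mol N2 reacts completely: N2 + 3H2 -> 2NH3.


Mole ratio NH3:N2 = 2:1
n(NH3) = 4 × 2/1 = 8.000 mol
mass = 8.000 × 17.03 = 136.24 g

136.24 g


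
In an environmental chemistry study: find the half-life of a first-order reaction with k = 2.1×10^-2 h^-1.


t½ = ln2/k = 0.693147/(2.1×10^-2 h^-1)
= 33.01 h

33.01 h


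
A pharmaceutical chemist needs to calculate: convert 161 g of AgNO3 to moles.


M(AgNO3) = 169.88 g/mol
n = mass/M = 161/169.88 = 0.9477 mol

0.9477 mol


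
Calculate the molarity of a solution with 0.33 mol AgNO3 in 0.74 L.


M = n/V = 0.33/0.74 = 0.446 mol/L

0.446 M


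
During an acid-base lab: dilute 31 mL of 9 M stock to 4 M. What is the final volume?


C1V1 = C2V2
9 × 31 = 4 × V2
V2 = 279/4 = 69.75 mL

69.75 mL


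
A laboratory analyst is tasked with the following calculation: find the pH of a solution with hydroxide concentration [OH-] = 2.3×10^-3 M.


pOH = -log10([OH-]) = -log10(2.3×10^-3)
= 3 - log10(2.3) = 2.64
pH = 14 - pOH = 14 - 2.64 = 11.36

11.36


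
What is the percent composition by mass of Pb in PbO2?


M(PbO2) = 1×207.2 + 2×16.0 = 239.20 g/mol
Mass of Pb = 1 × 207.2 = 207.20 g/mol
% Pb = 207.20/239.20 × 100 = 86.62%

86.62%


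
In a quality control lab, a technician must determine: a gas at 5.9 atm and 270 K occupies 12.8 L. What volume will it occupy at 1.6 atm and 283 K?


P1V1/T1 = P2V2/T2
V2 = P1V1T2/(T1P2)
= 5.9×12.8×283/(270×1.6)
= 49.473 L

49.473 L


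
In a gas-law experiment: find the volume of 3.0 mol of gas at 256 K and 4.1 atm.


PV = nRT  (R = 0.08206 L·atm/(mol·K))
V = nRT/P = 3.0×0.08206×256/4.1
= 15.371 L

15.371 L


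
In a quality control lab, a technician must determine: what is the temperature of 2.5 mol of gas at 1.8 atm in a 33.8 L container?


PV = nRT  (R = 0.08206 L·atm/(mol·K))
T = PV/(nR) = 1.8×33.8/(2.5×0.08206)
= 60.84/0.205150
= 296.56 K

296.56 K


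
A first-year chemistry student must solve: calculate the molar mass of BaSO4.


M(BaSO4) = 1×137.33 + 1×32.07 + 4×16.0
= 137.33 + 32.07 + 64.0
= 233.4 g/mol

233.4 g/mol


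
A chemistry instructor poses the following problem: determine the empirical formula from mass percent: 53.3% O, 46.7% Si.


Assume 100 g sample. Moles of each element:
  O: 53.3/16.0 = 3.331 mol
  Si: 46.7/28.09 = 1.663 mol
Divide by smallest (1.663):
  O: 3.331/1.663 = 2.0
  Si: 1.663/1.663 = 1.0
Empirical formula: SiO2

SiO2


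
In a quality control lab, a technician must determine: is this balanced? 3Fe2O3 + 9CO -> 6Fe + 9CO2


Equation: 3Fe2O3 + 9CO -> 6Fe + 9CO2
Check atoms: C: 9=9, Fe: 6=6, O: 18=18
Balanced

Yes, balanced


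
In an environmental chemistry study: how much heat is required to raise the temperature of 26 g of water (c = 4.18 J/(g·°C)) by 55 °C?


q = mcΔT = 26 × 4.18 × 55
= 5977.40 J

5977.40 J


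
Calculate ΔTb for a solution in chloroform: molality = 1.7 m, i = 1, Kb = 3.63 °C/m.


ΔTb = Kb × m × i
= 3.63 × 1.7 × 1
= 6.171 °C

6.171 °C


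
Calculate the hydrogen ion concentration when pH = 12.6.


[H+] = 10^(-pH) = 10^(-12.6)
= 2.51×10^-13 M

2.51×10^-13 M


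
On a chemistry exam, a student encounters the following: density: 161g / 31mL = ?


ρ = mass/volume
= 161/31
= 5.194 g/mL

5.194 g/mL


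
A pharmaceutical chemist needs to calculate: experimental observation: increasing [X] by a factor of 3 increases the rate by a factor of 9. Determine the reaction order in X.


rate ∝ [X]^n
3^n = 9 → n = 2
Order in X: 2

2


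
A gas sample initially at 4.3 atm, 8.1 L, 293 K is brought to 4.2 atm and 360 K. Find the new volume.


P1V1/T1 = P2V2/T2
V2 = P1V1T2/(T1P2)
= 4.3×8.1×360/(293×4.2)
= 10.189 L

10.189 L


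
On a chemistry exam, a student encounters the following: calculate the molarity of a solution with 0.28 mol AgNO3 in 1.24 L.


M = n/V = 0.28/1.24 = 0.226 mol/L

0.226 M


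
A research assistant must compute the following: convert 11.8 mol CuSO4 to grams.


M(CuSO4) = 159.62 g/mol
mass = n × M = 11.8 × 159.62 = 1883.52 g

1883.52 g


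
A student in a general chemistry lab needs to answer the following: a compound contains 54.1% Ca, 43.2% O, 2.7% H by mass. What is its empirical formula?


Assume 100 g sample. Moles of each element:
  Ca: 54.1/40.08 = 1.35 mol
  O: 43.2/16.0 = 2.7 mol
  H: 2.7/1.008 = 2.679 mol
Divide by smallest (1.35):
  Ca: 1.35/1.35 = 1.0
  O: 2.7/1.35 = 2.0
  H: 2.679/1.35 = 1.98
Empirical formula: CaO2H2

CaO2H2


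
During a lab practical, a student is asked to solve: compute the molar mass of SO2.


M(SO2) = 1×32.07 + 2×16.0
= 32.07 + 32.0
= 64.07 g/mol

64.07 g/mol
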